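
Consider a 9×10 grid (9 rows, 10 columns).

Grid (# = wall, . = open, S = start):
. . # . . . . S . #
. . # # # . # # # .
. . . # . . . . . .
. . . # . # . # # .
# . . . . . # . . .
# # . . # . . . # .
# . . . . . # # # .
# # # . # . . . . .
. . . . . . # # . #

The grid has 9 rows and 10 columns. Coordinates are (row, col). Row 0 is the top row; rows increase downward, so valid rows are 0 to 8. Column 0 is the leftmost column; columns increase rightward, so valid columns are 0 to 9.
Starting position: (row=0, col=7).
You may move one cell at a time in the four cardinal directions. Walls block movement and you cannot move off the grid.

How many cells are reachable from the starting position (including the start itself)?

BFS flood-fill from (row=0, col=7):
  Distance 0: (row=0, col=7)
  Distance 1: (row=0, col=6), (row=0, col=8)
  Distance 2: (row=0, col=5)
  Distance 3: (row=0, col=4), (row=1, col=5)
  Distance 4: (row=0, col=3), (row=2, col=5)
  Distance 5: (row=2, col=4), (row=2, col=6)
  Distance 6: (row=2, col=7), (row=3, col=4), (row=3, col=6)
  Distance 7: (row=2, col=8), (row=4, col=4)
  Distance 8: (row=2, col=9), (row=4, col=3), (row=4, col=5)
  Distance 9: (row=1, col=9), (row=3, col=9), (row=4, col=2), (row=5, col=3), (row=5, col=5)
  Distance 10: (row=3, col=2), (row=4, col=1), (row=4, col=9), (row=5, col=2), (row=5, col=6), (row=6, col=3), (row=6, col=5)
  Distance 11: (row=2, col=2), (row=3, col=1), (row=4, col=8), (row=5, col=7), (row=5, col=9), (row=6, col=2), (row=6, col=4), (row=7, col=3), (row=7, col=5)
  Distance 12: (row=2, col=1), (row=3, col=0), (row=4, col=7), (row=6, col=1), (row=6, col=9), (row=7, col=6), (row=8, col=3), (row=8, col=5)
  Distance 13: (row=1, col=1), (row=2, col=0), (row=7, col=7), (row=7, col=9), (row=8, col=2), (row=8, col=4)
  Distance 14: (row=0, col=1), (row=1, col=0), (row=7, col=8), (row=8, col=1)
  Distance 15: (row=0, col=0), (row=8, col=0), (row=8, col=8)
Total reachable: 60 (grid has 60 open cells total)

Answer: Reachable cells: 60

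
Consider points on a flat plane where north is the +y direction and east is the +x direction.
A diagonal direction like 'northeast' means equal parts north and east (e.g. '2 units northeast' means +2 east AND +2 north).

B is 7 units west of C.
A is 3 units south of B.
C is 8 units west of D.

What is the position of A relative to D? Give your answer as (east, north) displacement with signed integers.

Answer: A is at (east=-15, north=-3) relative to D.

Derivation:
Place D at the origin (east=0, north=0).
  C is 8 units west of D: delta (east=-8, north=+0); C at (east=-8, north=0).
  B is 7 units west of C: delta (east=-7, north=+0); B at (east=-15, north=0).
  A is 3 units south of B: delta (east=+0, north=-3); A at (east=-15, north=-3).
Therefore A relative to D: (east=-15, north=-3).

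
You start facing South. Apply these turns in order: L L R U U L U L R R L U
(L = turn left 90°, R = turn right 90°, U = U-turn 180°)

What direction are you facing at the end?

Answer: Final heading: North

Derivation:
Start: South
  L (left (90° counter-clockwise)) -> East
  L (left (90° counter-clockwise)) -> North
  R (right (90° clockwise)) -> East
  U (U-turn (180°)) -> West
  U (U-turn (180°)) -> East
  L (left (90° counter-clockwise)) -> North
  U (U-turn (180°)) -> South
  L (left (90° counter-clockwise)) -> East
  R (right (90° clockwise)) -> South
  R (right (90° clockwise)) -> West
  L (left (90° counter-clockwise)) -> South
  U (U-turn (180°)) -> North
Final: North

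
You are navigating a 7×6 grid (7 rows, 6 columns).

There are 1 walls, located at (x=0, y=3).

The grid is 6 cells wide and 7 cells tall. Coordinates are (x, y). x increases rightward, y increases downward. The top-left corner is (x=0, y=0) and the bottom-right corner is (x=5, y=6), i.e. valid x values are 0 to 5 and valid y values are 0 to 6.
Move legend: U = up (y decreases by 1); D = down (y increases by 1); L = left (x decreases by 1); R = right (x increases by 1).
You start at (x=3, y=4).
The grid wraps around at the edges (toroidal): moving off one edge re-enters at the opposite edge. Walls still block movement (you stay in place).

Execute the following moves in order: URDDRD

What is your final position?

Start: (x=3, y=4)
  U (up): (x=3, y=4) -> (x=3, y=3)
  R (right): (x=3, y=3) -> (x=4, y=3)
  D (down): (x=4, y=3) -> (x=4, y=4)
  D (down): (x=4, y=4) -> (x=4, y=5)
  R (right): (x=4, y=5) -> (x=5, y=5)
  D (down): (x=5, y=5) -> (x=5, y=6)
Final: (x=5, y=6)

Answer: Final position: (x=5, y=6)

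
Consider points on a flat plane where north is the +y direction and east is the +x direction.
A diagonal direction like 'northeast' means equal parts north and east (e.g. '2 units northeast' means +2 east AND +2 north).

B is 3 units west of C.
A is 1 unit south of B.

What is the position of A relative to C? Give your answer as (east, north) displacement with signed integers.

Place C at the origin (east=0, north=0).
  B is 3 units west of C: delta (east=-3, north=+0); B at (east=-3, north=0).
  A is 1 unit south of B: delta (east=+0, north=-1); A at (east=-3, north=-1).
Therefore A relative to C: (east=-3, north=-1).

Answer: A is at (east=-3, north=-1) relative to C.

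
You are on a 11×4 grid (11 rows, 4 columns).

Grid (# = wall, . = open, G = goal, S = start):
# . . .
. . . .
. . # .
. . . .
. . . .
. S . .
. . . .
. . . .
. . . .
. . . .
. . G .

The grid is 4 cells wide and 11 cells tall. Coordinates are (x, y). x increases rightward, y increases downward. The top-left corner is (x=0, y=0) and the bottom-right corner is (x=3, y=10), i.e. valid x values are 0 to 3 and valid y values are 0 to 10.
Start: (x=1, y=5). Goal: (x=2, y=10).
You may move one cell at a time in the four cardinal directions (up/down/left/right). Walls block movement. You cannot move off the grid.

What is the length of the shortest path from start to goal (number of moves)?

Answer: Shortest path length: 6

Derivation:
BFS from (x=1, y=5) until reaching (x=2, y=10):
  Distance 0: (x=1, y=5)
  Distance 1: (x=1, y=4), (x=0, y=5), (x=2, y=5), (x=1, y=6)
  Distance 2: (x=1, y=3), (x=0, y=4), (x=2, y=4), (x=3, y=5), (x=0, y=6), (x=2, y=6), (x=1, y=7)
  Distance 3: (x=1, y=2), (x=0, y=3), (x=2, y=3), (x=3, y=4), (x=3, y=6), (x=0, y=7), (x=2, y=7), (x=1, y=8)
  Distance 4: (x=1, y=1), (x=0, y=2), (x=3, y=3), (x=3, y=7), (x=0, y=8), (x=2, y=8), (x=1, y=9)
  Distance 5: (x=1, y=0), (x=0, y=1), (x=2, y=1), (x=3, y=2), (x=3, y=8), (x=0, y=9), (x=2, y=9), (x=1, y=10)
  Distance 6: (x=2, y=0), (x=3, y=1), (x=3, y=9), (x=0, y=10), (x=2, y=10)  <- goal reached here
One shortest path (6 moves): (x=1, y=5) -> (x=2, y=5) -> (x=2, y=6) -> (x=2, y=7) -> (x=2, y=8) -> (x=2, y=9) -> (x=2, y=10)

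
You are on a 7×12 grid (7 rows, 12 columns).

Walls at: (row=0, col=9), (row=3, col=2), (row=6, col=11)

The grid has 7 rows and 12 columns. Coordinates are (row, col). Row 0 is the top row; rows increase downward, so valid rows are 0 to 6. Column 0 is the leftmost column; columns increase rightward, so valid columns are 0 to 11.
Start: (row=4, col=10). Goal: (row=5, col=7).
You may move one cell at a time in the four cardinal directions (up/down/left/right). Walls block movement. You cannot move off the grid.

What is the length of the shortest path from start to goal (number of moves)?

Answer: Shortest path length: 4

Derivation:
BFS from (row=4, col=10) until reaching (row=5, col=7):
  Distance 0: (row=4, col=10)
  Distance 1: (row=3, col=10), (row=4, col=9), (row=4, col=11), (row=5, col=10)
  Distance 2: (row=2, col=10), (row=3, col=9), (row=3, col=11), (row=4, col=8), (row=5, col=9), (row=5, col=11), (row=6, col=10)
  Distance 3: (row=1, col=10), (row=2, col=9), (row=2, col=11), (row=3, col=8), (row=4, col=7), (row=5, col=8), (row=6, col=9)
  Distance 4: (row=0, col=10), (row=1, col=9), (row=1, col=11), (row=2, col=8), (row=3, col=7), (row=4, col=6), (row=5, col=7), (row=6, col=8)  <- goal reached here
One shortest path (4 moves): (row=4, col=10) -> (row=4, col=9) -> (row=4, col=8) -> (row=4, col=7) -> (row=5, col=7)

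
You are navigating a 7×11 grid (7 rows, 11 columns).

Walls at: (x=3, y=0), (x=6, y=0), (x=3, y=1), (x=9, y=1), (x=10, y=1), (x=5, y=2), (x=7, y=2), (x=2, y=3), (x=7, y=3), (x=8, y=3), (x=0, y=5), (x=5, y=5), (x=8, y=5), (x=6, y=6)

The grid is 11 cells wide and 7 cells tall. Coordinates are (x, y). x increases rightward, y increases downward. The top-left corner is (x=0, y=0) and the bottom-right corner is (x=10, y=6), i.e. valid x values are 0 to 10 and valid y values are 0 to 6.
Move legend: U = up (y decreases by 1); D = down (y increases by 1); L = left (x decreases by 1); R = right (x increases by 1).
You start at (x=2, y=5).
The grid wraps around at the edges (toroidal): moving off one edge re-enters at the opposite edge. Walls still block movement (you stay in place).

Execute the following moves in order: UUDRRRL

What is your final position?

Answer: Final position: (x=3, y=5)

Derivation:
Start: (x=2, y=5)
  U (up): (x=2, y=5) -> (x=2, y=4)
  U (up): blocked, stay at (x=2, y=4)
  D (down): (x=2, y=4) -> (x=2, y=5)
  R (right): (x=2, y=5) -> (x=3, y=5)
  R (right): (x=3, y=5) -> (x=4, y=5)
  R (right): blocked, stay at (x=4, y=5)
  L (left): (x=4, y=5) -> (x=3, y=5)
Final: (x=3, y=5)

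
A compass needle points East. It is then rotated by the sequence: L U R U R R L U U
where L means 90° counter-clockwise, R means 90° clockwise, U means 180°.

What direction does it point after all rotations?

Answer: Final heading: South

Derivation:
Start: East
  L (left (90° counter-clockwise)) -> North
  U (U-turn (180°)) -> South
  R (right (90° clockwise)) -> West
  U (U-turn (180°)) -> East
  R (right (90° clockwise)) -> South
  R (right (90° clockwise)) -> West
  L (left (90° counter-clockwise)) -> South
  U (U-turn (180°)) -> North
  U (U-turn (180°)) -> South
Final: South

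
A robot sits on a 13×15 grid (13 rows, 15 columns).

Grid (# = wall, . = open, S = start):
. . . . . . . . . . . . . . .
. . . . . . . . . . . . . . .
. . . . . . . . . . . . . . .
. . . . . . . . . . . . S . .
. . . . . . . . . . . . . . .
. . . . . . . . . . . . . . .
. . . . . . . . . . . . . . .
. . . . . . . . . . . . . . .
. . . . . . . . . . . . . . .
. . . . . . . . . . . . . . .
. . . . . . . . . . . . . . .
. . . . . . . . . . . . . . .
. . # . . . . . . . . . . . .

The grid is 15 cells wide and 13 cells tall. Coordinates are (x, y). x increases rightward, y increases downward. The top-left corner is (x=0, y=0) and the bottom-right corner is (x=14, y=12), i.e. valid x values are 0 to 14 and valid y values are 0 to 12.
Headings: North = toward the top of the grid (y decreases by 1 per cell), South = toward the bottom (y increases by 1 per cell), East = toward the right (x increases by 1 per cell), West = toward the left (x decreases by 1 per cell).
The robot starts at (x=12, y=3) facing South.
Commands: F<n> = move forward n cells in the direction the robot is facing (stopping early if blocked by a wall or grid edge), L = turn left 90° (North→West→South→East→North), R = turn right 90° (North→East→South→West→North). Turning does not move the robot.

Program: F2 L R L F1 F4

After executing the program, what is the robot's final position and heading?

Answer: Final position: (x=14, y=5), facing East

Derivation:
Start: (x=12, y=3), facing South
  F2: move forward 2, now at (x=12, y=5)
  L: turn left, now facing East
  R: turn right, now facing South
  L: turn left, now facing East
  F1: move forward 1, now at (x=13, y=5)
  F4: move forward 1/4 (blocked), now at (x=14, y=5)
Final: (x=14, y=5), facing East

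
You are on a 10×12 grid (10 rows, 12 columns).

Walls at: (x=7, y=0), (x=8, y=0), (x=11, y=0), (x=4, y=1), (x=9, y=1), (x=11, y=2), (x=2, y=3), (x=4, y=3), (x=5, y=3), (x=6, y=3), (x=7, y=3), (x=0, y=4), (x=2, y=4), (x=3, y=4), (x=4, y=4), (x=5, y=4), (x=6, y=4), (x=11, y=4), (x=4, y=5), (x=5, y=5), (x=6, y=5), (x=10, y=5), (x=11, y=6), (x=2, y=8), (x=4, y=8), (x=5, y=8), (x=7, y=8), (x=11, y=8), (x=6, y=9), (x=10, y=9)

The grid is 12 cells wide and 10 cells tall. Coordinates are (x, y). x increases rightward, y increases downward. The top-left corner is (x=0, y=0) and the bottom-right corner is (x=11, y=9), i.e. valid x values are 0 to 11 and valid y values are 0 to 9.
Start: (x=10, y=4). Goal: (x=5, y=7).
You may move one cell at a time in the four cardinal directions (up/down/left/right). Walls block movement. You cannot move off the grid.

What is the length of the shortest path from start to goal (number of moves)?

BFS from (x=10, y=4) until reaching (x=5, y=7):
  Distance 0: (x=10, y=4)
  Distance 1: (x=10, y=3), (x=9, y=4)
  Distance 2: (x=10, y=2), (x=9, y=3), (x=11, y=3), (x=8, y=4), (x=9, y=5)
  Distance 3: (x=10, y=1), (x=9, y=2), (x=8, y=3), (x=7, y=4), (x=8, y=5), (x=9, y=6)
  Distance 4: (x=10, y=0), (x=11, y=1), (x=8, y=2), (x=7, y=5), (x=8, y=6), (x=10, y=6), (x=9, y=7)
  Distance 5: (x=9, y=0), (x=8, y=1), (x=7, y=2), (x=7, y=6), (x=8, y=7), (x=10, y=7), (x=9, y=8)
  Distance 6: (x=7, y=1), (x=6, y=2), (x=6, y=6), (x=7, y=7), (x=11, y=7), (x=8, y=8), (x=10, y=8), (x=9, y=9)
  Distance 7: (x=6, y=1), (x=5, y=2), (x=5, y=6), (x=6, y=7), (x=8, y=9)
  Distance 8: (x=6, y=0), (x=5, y=1), (x=4, y=2), (x=4, y=6), (x=5, y=7), (x=6, y=8), (x=7, y=9)  <- goal reached here
One shortest path (8 moves): (x=10, y=4) -> (x=9, y=4) -> (x=8, y=4) -> (x=7, y=4) -> (x=7, y=5) -> (x=7, y=6) -> (x=6, y=6) -> (x=5, y=6) -> (x=5, y=7)

Answer: Shortest path length: 8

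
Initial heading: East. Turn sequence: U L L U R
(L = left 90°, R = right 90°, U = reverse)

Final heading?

Start: East
  U (U-turn (180°)) -> West
  L (left (90° counter-clockwise)) -> South
  L (left (90° counter-clockwise)) -> East
  U (U-turn (180°)) -> West
  R (right (90° clockwise)) -> North
Final: North

Answer: Final heading: North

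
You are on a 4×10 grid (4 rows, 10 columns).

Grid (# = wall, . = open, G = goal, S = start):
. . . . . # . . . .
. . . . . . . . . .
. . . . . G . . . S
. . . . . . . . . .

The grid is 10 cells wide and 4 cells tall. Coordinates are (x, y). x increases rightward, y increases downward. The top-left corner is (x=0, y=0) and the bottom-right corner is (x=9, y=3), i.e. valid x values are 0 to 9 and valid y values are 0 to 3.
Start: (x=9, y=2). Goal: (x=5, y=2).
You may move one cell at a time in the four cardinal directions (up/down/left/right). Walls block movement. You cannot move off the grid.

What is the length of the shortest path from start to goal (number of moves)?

Answer: Shortest path length: 4

Derivation:
BFS from (x=9, y=2) until reaching (x=5, y=2):
  Distance 0: (x=9, y=2)
  Distance 1: (x=9, y=1), (x=8, y=2), (x=9, y=3)
  Distance 2: (x=9, y=0), (x=8, y=1), (x=7, y=2), (x=8, y=3)
  Distance 3: (x=8, y=0), (x=7, y=1), (x=6, y=2), (x=7, y=3)
  Distance 4: (x=7, y=0), (x=6, y=1), (x=5, y=2), (x=6, y=3)  <- goal reached here
One shortest path (4 moves): (x=9, y=2) -> (x=8, y=2) -> (x=7, y=2) -> (x=6, y=2) -> (x=5, y=2)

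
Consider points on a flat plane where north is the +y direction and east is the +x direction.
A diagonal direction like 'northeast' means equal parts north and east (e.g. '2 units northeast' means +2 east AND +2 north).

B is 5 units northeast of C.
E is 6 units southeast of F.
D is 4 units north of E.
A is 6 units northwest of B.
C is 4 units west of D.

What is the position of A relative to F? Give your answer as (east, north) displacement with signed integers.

Answer: A is at (east=1, north=9) relative to F.

Derivation:
Place F at the origin (east=0, north=0).
  E is 6 units southeast of F: delta (east=+6, north=-6); E at (east=6, north=-6).
  D is 4 units north of E: delta (east=+0, north=+4); D at (east=6, north=-2).
  C is 4 units west of D: delta (east=-4, north=+0); C at (east=2, north=-2).
  B is 5 units northeast of C: delta (east=+5, north=+5); B at (east=7, north=3).
  A is 6 units northwest of B: delta (east=-6, north=+6); A at (east=1, north=9).
Therefore A relative to F: (east=1, north=9).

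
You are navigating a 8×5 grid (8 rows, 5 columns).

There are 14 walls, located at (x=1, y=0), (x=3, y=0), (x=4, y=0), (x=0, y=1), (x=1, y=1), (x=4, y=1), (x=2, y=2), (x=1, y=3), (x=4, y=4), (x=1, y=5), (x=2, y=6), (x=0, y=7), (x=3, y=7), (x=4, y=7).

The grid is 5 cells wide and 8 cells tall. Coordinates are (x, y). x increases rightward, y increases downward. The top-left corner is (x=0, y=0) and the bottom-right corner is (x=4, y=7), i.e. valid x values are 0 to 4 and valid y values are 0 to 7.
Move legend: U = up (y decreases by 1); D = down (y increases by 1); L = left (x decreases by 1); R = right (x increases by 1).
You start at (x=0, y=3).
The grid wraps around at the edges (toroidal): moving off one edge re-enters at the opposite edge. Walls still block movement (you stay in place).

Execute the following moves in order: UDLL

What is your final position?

Answer: Final position: (x=3, y=3)

Derivation:
Start: (x=0, y=3)
  U (up): (x=0, y=3) -> (x=0, y=2)
  D (down): (x=0, y=2) -> (x=0, y=3)
  L (left): (x=0, y=3) -> (x=4, y=3)
  L (left): (x=4, y=3) -> (x=3, y=3)
Final: (x=3, y=3)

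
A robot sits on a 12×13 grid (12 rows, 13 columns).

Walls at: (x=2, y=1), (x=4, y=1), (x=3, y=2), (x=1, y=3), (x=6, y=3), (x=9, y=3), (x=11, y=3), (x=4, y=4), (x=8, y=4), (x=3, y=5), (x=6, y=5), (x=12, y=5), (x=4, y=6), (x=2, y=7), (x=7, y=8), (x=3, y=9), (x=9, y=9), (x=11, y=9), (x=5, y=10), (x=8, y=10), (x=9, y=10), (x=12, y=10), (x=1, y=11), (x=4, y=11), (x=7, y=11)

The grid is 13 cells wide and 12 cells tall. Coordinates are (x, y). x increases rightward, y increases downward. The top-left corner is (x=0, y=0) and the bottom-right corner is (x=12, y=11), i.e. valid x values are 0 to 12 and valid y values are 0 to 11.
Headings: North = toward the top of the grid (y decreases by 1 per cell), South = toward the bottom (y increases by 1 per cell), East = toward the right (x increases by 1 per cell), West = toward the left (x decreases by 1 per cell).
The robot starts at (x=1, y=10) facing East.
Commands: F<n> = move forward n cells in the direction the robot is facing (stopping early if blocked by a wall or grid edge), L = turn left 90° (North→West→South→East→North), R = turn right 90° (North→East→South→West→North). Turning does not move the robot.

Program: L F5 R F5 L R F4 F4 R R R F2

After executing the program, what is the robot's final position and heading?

Answer: Final position: (x=2, y=3), facing North

Derivation:
Start: (x=1, y=10), facing East
  L: turn left, now facing North
  F5: move forward 5, now at (x=1, y=5)
  R: turn right, now facing East
  F5: move forward 1/5 (blocked), now at (x=2, y=5)
  L: turn left, now facing North
  R: turn right, now facing East
  F4: move forward 0/4 (blocked), now at (x=2, y=5)
  F4: move forward 0/4 (blocked), now at (x=2, y=5)
  R: turn right, now facing South
  R: turn right, now facing West
  R: turn right, now facing North
  F2: move forward 2, now at (x=2, y=3)
Final: (x=2, y=3), facing North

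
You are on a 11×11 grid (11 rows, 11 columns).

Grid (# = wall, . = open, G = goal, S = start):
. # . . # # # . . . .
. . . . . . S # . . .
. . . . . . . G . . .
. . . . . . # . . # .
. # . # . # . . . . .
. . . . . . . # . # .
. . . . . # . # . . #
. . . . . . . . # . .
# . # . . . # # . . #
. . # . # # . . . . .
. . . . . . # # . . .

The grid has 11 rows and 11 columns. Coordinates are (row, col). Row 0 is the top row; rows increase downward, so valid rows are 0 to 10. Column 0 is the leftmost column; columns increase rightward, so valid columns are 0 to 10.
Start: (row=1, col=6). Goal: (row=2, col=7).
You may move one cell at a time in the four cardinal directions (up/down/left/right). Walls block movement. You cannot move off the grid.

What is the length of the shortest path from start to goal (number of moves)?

BFS from (row=1, col=6) until reaching (row=2, col=7):
  Distance 0: (row=1, col=6)
  Distance 1: (row=1, col=5), (row=2, col=6)
  Distance 2: (row=1, col=4), (row=2, col=5), (row=2, col=7)  <- goal reached here
One shortest path (2 moves): (row=1, col=6) -> (row=2, col=6) -> (row=2, col=7)

Answer: Shortest path length: 2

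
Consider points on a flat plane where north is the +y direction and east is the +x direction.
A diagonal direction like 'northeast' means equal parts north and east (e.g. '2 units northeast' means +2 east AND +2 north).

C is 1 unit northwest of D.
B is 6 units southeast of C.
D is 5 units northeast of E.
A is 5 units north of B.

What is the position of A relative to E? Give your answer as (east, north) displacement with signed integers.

Place E at the origin (east=0, north=0).
  D is 5 units northeast of E: delta (east=+5, north=+5); D at (east=5, north=5).
  C is 1 unit northwest of D: delta (east=-1, north=+1); C at (east=4, north=6).
  B is 6 units southeast of C: delta (east=+6, north=-6); B at (east=10, north=0).
  A is 5 units north of B: delta (east=+0, north=+5); A at (east=10, north=5).
Therefore A relative to E: (east=10, north=5).

Answer: A is at (east=10, north=5) relative to E.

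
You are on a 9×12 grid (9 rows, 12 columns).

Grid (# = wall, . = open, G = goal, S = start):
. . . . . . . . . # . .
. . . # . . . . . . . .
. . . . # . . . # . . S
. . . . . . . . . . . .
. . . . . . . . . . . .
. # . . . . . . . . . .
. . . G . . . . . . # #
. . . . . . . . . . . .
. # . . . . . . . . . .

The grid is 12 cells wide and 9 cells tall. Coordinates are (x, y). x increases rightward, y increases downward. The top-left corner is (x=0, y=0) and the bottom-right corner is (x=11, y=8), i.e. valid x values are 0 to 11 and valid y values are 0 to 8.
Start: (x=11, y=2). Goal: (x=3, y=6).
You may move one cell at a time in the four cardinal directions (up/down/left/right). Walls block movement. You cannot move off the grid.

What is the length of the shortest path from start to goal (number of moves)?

Answer: Shortest path length: 12

Derivation:
BFS from (x=11, y=2) until reaching (x=3, y=6):
  Distance 0: (x=11, y=2)
  Distance 1: (x=11, y=1), (x=10, y=2), (x=11, y=3)
  Distance 2: (x=11, y=0), (x=10, y=1), (x=9, y=2), (x=10, y=3), (x=11, y=4)
  Distance 3: (x=10, y=0), (x=9, y=1), (x=9, y=3), (x=10, y=4), (x=11, y=5)
  Distance 4: (x=8, y=1), (x=8, y=3), (x=9, y=4), (x=10, y=5)
  Distance 5: (x=8, y=0), (x=7, y=1), (x=7, y=3), (x=8, y=4), (x=9, y=5)
  Distance 6: (x=7, y=0), (x=6, y=1), (x=7, y=2), (x=6, y=3), (x=7, y=4), (x=8, y=5), (x=9, y=6)
  Distance 7: (x=6, y=0), (x=5, y=1), (x=6, y=2), (x=5, y=3), (x=6, y=4), (x=7, y=5), (x=8, y=6), (x=9, y=7)
  Distance 8: (x=5, y=0), (x=4, y=1), (x=5, y=2), (x=4, y=3), (x=5, y=4), (x=6, y=5), (x=7, y=6), (x=8, y=7), (x=10, y=7), (x=9, y=8)
  Distance 9: (x=4, y=0), (x=3, y=3), (x=4, y=4), (x=5, y=5), (x=6, y=6), (x=7, y=7), (x=11, y=7), (x=8, y=8), (x=10, y=8)
  Distance 10: (x=3, y=0), (x=3, y=2), (x=2, y=3), (x=3, y=4), (x=4, y=5), (x=5, y=6), (x=6, y=7), (x=7, y=8), (x=11, y=8)
  Distance 11: (x=2, y=0), (x=2, y=2), (x=1, y=3), (x=2, y=4), (x=3, y=5), (x=4, y=6), (x=5, y=7), (x=6, y=8)
  Distance 12: (x=1, y=0), (x=2, y=1), (x=1, y=2), (x=0, y=3), (x=1, y=4), (x=2, y=5), (x=3, y=6), (x=4, y=7), (x=5, y=8)  <- goal reached here
One shortest path (12 moves): (x=11, y=2) -> (x=10, y=2) -> (x=9, y=2) -> (x=9, y=3) -> (x=8, y=3) -> (x=7, y=3) -> (x=6, y=3) -> (x=5, y=3) -> (x=4, y=3) -> (x=3, y=3) -> (x=3, y=4) -> (x=3, y=5) -> (x=3, y=6)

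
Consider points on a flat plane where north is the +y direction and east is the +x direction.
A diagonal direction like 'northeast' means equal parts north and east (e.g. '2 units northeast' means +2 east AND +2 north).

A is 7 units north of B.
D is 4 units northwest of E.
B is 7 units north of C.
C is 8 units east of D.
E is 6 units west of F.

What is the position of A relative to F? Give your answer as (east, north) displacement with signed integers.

Place F at the origin (east=0, north=0).
  E is 6 units west of F: delta (east=-6, north=+0); E at (east=-6, north=0).
  D is 4 units northwest of E: delta (east=-4, north=+4); D at (east=-10, north=4).
  C is 8 units east of D: delta (east=+8, north=+0); C at (east=-2, north=4).
  B is 7 units north of C: delta (east=+0, north=+7); B at (east=-2, north=11).
  A is 7 units north of B: delta (east=+0, north=+7); A at (east=-2, north=18).
Therefore A relative to F: (east=-2, north=18).

Answer: A is at (east=-2, north=18) relative to F.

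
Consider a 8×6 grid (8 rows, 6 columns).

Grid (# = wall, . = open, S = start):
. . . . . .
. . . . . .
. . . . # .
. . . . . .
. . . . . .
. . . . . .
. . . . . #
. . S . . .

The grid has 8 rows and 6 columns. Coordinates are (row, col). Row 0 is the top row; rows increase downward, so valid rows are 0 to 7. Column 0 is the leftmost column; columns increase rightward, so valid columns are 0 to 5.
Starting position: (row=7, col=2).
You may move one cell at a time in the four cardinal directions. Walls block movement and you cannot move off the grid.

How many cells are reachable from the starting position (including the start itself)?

Answer: Reachable cells: 46

Derivation:
BFS flood-fill from (row=7, col=2):
  Distance 0: (row=7, col=2)
  Distance 1: (row=6, col=2), (row=7, col=1), (row=7, col=3)
  Distance 2: (row=5, col=2), (row=6, col=1), (row=6, col=3), (row=7, col=0), (row=7, col=4)
  Distance 3: (row=4, col=2), (row=5, col=1), (row=5, col=3), (row=6, col=0), (row=6, col=4), (row=7, col=5)
  Distance 4: (row=3, col=2), (row=4, col=1), (row=4, col=3), (row=5, col=0), (row=5, col=4)
  Distance 5: (row=2, col=2), (row=3, col=1), (row=3, col=3), (row=4, col=0), (row=4, col=4), (row=5, col=5)
  Distance 6: (row=1, col=2), (row=2, col=1), (row=2, col=3), (row=3, col=0), (row=3, col=4), (row=4, col=5)
  Distance 7: (row=0, col=2), (row=1, col=1), (row=1, col=3), (row=2, col=0), (row=3, col=5)
  Distance 8: (row=0, col=1), (row=0, col=3), (row=1, col=0), (row=1, col=4), (row=2, col=5)
  Distance 9: (row=0, col=0), (row=0, col=4), (row=1, col=5)
  Distance 10: (row=0, col=5)
Total reachable: 46 (grid has 46 open cells total)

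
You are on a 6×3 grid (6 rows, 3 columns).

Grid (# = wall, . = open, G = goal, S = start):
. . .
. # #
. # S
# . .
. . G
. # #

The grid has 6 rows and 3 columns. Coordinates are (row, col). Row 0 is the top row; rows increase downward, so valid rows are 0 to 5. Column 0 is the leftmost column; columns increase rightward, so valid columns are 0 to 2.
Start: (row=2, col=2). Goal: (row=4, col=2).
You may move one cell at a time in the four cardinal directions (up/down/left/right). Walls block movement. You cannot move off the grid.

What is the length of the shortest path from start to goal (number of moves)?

BFS from (row=2, col=2) until reaching (row=4, col=2):
  Distance 0: (row=2, col=2)
  Distance 1: (row=3, col=2)
  Distance 2: (row=3, col=1), (row=4, col=2)  <- goal reached here
One shortest path (2 moves): (row=2, col=2) -> (row=3, col=2) -> (row=4, col=2)

Answer: Shortest path length: 2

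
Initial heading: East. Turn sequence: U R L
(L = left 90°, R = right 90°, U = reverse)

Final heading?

Start: East
  U (U-turn (180°)) -> West
  R (right (90° clockwise)) -> North
  L (left (90° counter-clockwise)) -> West
Final: West

Answer: Final heading: West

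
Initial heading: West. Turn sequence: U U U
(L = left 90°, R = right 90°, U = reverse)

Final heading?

Start: West
  U (U-turn (180°)) -> East
  U (U-turn (180°)) -> West
  U (U-turn (180°)) -> East
Final: East

Answer: Final heading: East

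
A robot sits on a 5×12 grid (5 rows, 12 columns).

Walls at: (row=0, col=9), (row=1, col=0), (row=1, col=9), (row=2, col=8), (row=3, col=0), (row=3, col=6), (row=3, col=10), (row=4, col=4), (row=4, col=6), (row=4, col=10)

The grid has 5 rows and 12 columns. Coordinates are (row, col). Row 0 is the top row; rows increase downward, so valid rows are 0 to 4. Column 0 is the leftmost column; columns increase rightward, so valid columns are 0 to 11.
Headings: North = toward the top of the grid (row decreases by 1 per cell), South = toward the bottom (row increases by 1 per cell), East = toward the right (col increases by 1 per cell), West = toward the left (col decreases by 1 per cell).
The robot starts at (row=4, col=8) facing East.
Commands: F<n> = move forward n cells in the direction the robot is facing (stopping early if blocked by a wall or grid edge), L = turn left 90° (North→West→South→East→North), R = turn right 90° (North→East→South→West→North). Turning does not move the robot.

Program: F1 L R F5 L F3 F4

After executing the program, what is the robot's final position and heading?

Start: (row=4, col=8), facing East
  F1: move forward 1, now at (row=4, col=9)
  L: turn left, now facing North
  R: turn right, now facing East
  F5: move forward 0/5 (blocked), now at (row=4, col=9)
  L: turn left, now facing North
  F3: move forward 2/3 (blocked), now at (row=2, col=9)
  F4: move forward 0/4 (blocked), now at (row=2, col=9)
Final: (row=2, col=9), facing North

Answer: Final position: (row=2, col=9), facing North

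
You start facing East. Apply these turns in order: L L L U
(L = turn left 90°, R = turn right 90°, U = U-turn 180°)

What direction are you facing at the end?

Answer: Final heading: North

Derivation:
Start: East
  L (left (90° counter-clockwise)) -> North
  L (left (90° counter-clockwise)) -> West
  L (left (90° counter-clockwise)) -> South
  U (U-turn (180°)) -> North
Final: North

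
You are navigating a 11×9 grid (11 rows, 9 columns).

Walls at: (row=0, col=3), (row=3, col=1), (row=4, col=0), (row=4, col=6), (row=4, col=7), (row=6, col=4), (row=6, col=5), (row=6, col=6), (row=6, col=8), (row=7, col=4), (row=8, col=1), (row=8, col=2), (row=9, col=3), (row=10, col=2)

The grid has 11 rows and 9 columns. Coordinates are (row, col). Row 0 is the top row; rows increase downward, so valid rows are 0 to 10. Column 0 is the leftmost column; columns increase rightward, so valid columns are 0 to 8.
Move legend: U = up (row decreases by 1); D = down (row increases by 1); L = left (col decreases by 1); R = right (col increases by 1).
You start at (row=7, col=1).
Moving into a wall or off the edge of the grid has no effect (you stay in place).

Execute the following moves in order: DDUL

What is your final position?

Start: (row=7, col=1)
  D (down): blocked, stay at (row=7, col=1)
  D (down): blocked, stay at (row=7, col=1)
  U (up): (row=7, col=1) -> (row=6, col=1)
  L (left): (row=6, col=1) -> (row=6, col=0)
Final: (row=6, col=0)

Answer: Final position: (row=6, col=0)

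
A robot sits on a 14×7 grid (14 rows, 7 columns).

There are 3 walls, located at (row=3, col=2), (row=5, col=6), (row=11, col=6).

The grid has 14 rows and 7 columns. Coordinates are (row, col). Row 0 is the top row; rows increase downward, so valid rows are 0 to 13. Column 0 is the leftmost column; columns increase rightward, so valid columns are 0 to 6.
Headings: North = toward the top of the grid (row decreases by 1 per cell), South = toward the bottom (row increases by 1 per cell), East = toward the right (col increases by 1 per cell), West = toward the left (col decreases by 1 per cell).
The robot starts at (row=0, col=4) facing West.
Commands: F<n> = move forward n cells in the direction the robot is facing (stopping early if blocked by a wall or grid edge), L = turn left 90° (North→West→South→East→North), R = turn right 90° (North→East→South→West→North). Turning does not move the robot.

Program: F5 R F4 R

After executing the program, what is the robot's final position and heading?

Start: (row=0, col=4), facing West
  F5: move forward 4/5 (blocked), now at (row=0, col=0)
  R: turn right, now facing North
  F4: move forward 0/4 (blocked), now at (row=0, col=0)
  R: turn right, now facing East
Final: (row=0, col=0), facing East

Answer: Final position: (row=0, col=0), facing East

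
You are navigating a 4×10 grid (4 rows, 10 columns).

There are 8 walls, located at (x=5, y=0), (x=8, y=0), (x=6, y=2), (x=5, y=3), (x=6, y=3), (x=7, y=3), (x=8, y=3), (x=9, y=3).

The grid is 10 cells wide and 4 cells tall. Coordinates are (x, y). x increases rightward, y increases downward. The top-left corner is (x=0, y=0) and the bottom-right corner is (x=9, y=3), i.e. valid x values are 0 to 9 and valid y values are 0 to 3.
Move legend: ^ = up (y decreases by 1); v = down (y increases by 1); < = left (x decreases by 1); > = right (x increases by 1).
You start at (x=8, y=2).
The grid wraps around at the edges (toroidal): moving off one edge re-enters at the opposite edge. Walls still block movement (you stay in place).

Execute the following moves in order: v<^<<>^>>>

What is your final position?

Answer: Final position: (x=7, y=0)

Derivation:
Start: (x=8, y=2)
  v (down): blocked, stay at (x=8, y=2)
  < (left): (x=8, y=2) -> (x=7, y=2)
  ^ (up): (x=7, y=2) -> (x=7, y=1)
  < (left): (x=7, y=1) -> (x=6, y=1)
  < (left): (x=6, y=1) -> (x=5, y=1)
  > (right): (x=5, y=1) -> (x=6, y=1)
  ^ (up): (x=6, y=1) -> (x=6, y=0)
  > (right): (x=6, y=0) -> (x=7, y=0)
  > (right): blocked, stay at (x=7, y=0)
  > (right): blocked, stay at (x=7, y=0)
Final: (x=7, y=0)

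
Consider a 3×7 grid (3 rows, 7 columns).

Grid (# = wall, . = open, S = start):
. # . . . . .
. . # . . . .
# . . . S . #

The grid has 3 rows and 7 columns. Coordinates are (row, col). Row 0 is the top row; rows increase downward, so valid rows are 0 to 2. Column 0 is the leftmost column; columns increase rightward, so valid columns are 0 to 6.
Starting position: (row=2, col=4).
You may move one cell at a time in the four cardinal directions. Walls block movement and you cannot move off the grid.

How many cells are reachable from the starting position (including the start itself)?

BFS flood-fill from (row=2, col=4):
  Distance 0: (row=2, col=4)
  Distance 1: (row=1, col=4), (row=2, col=3), (row=2, col=5)
  Distance 2: (row=0, col=4), (row=1, col=3), (row=1, col=5), (row=2, col=2)
  Distance 3: (row=0, col=3), (row=0, col=5), (row=1, col=6), (row=2, col=1)
  Distance 4: (row=0, col=2), (row=0, col=6), (row=1, col=1)
  Distance 5: (row=1, col=0)
  Distance 6: (row=0, col=0)
Total reachable: 17 (grid has 17 open cells total)

Answer: Reachable cells: 17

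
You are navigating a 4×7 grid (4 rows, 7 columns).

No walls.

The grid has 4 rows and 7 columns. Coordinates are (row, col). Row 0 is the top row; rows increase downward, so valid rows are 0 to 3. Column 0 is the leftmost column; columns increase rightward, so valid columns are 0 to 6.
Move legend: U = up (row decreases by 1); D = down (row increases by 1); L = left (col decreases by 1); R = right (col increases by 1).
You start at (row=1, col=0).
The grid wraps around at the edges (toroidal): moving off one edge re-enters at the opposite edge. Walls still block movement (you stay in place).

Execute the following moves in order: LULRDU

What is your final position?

Answer: Final position: (row=0, col=6)

Derivation:
Start: (row=1, col=0)
  L (left): (row=1, col=0) -> (row=1, col=6)
  U (up): (row=1, col=6) -> (row=0, col=6)
  L (left): (row=0, col=6) -> (row=0, col=5)
  R (right): (row=0, col=5) -> (row=0, col=6)
  D (down): (row=0, col=6) -> (row=1, col=6)
  U (up): (row=1, col=6) -> (row=0, col=6)
Final: (row=0, col=6)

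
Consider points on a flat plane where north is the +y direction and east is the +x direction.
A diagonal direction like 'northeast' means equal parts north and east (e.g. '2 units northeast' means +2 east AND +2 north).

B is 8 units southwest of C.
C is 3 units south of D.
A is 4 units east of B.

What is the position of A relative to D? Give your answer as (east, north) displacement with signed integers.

Place D at the origin (east=0, north=0).
  C is 3 units south of D: delta (east=+0, north=-3); C at (east=0, north=-3).
  B is 8 units southwest of C: delta (east=-8, north=-8); B at (east=-8, north=-11).
  A is 4 units east of B: delta (east=+4, north=+0); A at (east=-4, north=-11).
Therefore A relative to D: (east=-4, north=-11).

Answer: A is at (east=-4, north=-11) relative to D.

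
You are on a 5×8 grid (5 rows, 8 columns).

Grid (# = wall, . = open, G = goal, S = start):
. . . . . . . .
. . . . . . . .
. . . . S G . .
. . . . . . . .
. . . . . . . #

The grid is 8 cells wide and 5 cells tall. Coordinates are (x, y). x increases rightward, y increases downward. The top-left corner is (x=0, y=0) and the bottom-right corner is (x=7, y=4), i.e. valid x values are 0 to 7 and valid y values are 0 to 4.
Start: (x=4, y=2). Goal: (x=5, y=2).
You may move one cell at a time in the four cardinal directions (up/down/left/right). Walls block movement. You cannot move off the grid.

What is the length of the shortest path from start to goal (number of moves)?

BFS from (x=4, y=2) until reaching (x=5, y=2):
  Distance 0: (x=4, y=2)
  Distance 1: (x=4, y=1), (x=3, y=2), (x=5, y=2), (x=4, y=3)  <- goal reached here
One shortest path (1 moves): (x=4, y=2) -> (x=5, y=2)

Answer: Shortest path length: 1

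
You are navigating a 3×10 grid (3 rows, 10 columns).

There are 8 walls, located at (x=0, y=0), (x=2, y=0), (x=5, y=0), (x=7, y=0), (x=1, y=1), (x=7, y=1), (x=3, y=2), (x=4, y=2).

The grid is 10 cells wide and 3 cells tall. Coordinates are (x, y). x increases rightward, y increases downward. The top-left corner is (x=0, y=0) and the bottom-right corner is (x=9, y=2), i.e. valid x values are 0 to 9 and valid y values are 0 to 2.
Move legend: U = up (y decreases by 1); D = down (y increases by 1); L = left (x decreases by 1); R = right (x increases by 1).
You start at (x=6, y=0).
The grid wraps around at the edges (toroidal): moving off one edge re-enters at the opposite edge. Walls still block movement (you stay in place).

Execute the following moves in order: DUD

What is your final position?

Answer: Final position: (x=6, y=1)

Derivation:
Start: (x=6, y=0)
  D (down): (x=6, y=0) -> (x=6, y=1)
  U (up): (x=6, y=1) -> (x=6, y=0)
  D (down): (x=6, y=0) -> (x=6, y=1)
Final: (x=6, y=1)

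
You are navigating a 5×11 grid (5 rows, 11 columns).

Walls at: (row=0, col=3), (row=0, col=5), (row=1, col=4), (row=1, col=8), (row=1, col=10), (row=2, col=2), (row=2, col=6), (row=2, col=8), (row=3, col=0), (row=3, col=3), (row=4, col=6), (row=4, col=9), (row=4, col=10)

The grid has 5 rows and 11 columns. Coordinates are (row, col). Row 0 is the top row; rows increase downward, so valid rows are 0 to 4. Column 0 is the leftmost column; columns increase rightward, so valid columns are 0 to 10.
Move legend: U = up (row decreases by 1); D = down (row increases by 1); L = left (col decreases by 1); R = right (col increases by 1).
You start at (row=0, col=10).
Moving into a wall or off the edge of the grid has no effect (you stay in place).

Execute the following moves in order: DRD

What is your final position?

Answer: Final position: (row=0, col=10)

Derivation:
Start: (row=0, col=10)
  D (down): blocked, stay at (row=0, col=10)
  R (right): blocked, stay at (row=0, col=10)
  D (down): blocked, stay at (row=0, col=10)
Final: (row=0, col=10)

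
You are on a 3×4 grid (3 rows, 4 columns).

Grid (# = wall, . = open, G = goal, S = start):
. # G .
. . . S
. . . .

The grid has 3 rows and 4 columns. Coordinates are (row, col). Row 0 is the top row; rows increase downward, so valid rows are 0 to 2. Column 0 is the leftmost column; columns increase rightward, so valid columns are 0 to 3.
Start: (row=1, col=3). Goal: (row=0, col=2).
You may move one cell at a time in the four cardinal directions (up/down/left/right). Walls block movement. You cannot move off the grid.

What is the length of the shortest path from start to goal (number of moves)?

BFS from (row=1, col=3) until reaching (row=0, col=2):
  Distance 0: (row=1, col=3)
  Distance 1: (row=0, col=3), (row=1, col=2), (row=2, col=3)
  Distance 2: (row=0, col=2), (row=1, col=1), (row=2, col=2)  <- goal reached here
One shortest path (2 moves): (row=1, col=3) -> (row=1, col=2) -> (row=0, col=2)

Answer: Shortest path length: 2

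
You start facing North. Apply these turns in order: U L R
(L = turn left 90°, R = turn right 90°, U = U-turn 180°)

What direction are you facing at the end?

Start: North
  U (U-turn (180°)) -> South
  L (left (90° counter-clockwise)) -> East
  R (right (90° clockwise)) -> South
Final: South

Answer: Final heading: South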